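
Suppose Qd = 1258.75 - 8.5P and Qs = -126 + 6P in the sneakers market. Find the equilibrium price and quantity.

Set Qd = Qs: 1258.75 - 8.5P = -126 + 6P.
1384.75 = 14.5P, so P* = 95.5.
Q* = 1258.75 − 8.5(95.5) = 447.

P* = 95.5, Q* = 447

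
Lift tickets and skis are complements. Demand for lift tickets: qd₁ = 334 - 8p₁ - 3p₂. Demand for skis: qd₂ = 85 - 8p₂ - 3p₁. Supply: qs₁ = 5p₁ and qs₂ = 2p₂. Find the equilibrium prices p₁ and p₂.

p₁ = 3085/121, p₂ = 103/121

Market 1: 334 - 8p₁ - 3p₂ = 5p₁ → 13p₁ + 3p₂ = 334.
Market 2: 10p₂ + 3p₁ = 85.
Eliminating p₂: 10×(1) − 3×(2) gives 121p₁ = 3085, so p₁ = 3085/121.
Back-substitute into (2): p₂ = (85 − 3×3085/121) / 10 = 103/121.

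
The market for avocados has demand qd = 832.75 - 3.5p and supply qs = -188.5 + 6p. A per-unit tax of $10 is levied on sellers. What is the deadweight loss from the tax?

Pre-tax equilibrium: p* = 107.5, q* = 456.5.
Tax on sellers shifts supply to qs = -188.5 + 6(p − 10) = -248.5 + 6p.
832.75 - 3.5p = -248.5 + 6p gives buyer price pb = 4325/38; sellers receive ps = 4325/38 − 10 = 3945/38.
New quantity: q = 832.75 − 3.5(4325/38) = 16507/38.
DWL = ½ × 10 × (456.5 − 16507/38) = 2100/19.

Deadweight loss = 2100/19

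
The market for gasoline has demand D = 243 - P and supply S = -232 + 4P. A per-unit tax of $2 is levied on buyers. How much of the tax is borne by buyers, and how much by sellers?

Pre-tax equilibrium: P* = 95, Q* = 148.
Tax on buyers shifts demand to D = 243 − 1(P + 2) = 241 - P.
241 - P = -232 + 4P gives seller price Ps = 94.6; buyers pay Pb = 94.6 + 2 = 96.6.
New quantity: Q = 243 − 1(96.6) = 146.4.
Buyer burden = 96.6 − 95 = 1.6; seller burden = 95 − 94.6 = 0.4.

Buyers bear $1.6, sellers bear $0.4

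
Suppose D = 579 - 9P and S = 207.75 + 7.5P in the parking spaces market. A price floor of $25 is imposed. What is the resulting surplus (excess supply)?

Surplus = 41.25

Equilibrium price would be P* = 22.5, so the floor at 25 binds.
At P = 25: D = 354, S = 395.25.
Surplus = 395.25 − 354 = 41.25.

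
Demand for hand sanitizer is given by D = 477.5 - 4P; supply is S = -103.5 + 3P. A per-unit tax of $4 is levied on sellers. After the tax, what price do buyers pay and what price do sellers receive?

Buyers pay 593/7, sellers receive 565/7

Pre-tax equilibrium: P* = 83, Q* = 145.5.
Tax on sellers shifts supply to S = -103.5 + 3(P − 4) = -115.5 + 3P.
477.5 - 4P = -115.5 + 3P gives buyer price Pb = 593/7; sellers receive Ps = 593/7 − 4 = 565/7.
New quantity: Q = 477.5 − 4(593/7) = 1941/14.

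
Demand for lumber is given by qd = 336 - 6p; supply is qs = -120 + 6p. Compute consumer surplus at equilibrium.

Consumer surplus = 972

Equilibrium: 336 - 6p = -120 + 6p gives p* = 38, q* = 108.
Demand choke price (qd = 0): p = 56.
CS = ½(56 − 38)(108) = 972.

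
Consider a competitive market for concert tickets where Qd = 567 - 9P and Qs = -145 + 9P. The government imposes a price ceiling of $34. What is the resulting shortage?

Equilibrium price would be P* = 356/9, so the ceiling at 34 binds.
At P = 34: Qd = 567 − 9(34) = 261, Qs = -145 + 9(34) = 161.
Shortage = 261 − 161 = 100.

Shortage = 100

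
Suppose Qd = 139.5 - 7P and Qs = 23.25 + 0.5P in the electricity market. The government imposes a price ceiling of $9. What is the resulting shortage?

Equilibrium price would be P* = 15.5, so the ceiling at 9 binds.
At P = 9: Qd = 139.5 − 7(9) = 76.5, Qs = 23.25 + 0.5(9) = 27.75.
Shortage = 76.5 − 27.75 = 48.75.

Shortage = 48.75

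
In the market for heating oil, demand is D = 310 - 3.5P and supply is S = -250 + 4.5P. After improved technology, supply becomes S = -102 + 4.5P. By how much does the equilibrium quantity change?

Original equilibrium: P* = 70, Q* = 65.
New equilibrium: 310 - 3.5P = -102 + 4.5P, so 412 = 8P and P' = 51.5; Q' = 310 − 3.5(51.5) = 129.75.
Change in quantity: 129.75 − 65 = 64.75.

ΔQ = 64.75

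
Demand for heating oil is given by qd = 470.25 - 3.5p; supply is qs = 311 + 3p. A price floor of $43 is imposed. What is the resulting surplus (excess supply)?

Surplus = 120.25

Equilibrium price would be p* = 24.5, so the floor at 43 binds.
At p = 43: qd = 319.75, qs = 440.
Surplus = 440 − 319.75 = 120.25.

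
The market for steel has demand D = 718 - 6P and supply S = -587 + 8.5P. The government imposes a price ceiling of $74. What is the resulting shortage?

Shortage = 232

Equilibrium price would be P* = 90, so the ceiling at 74 binds.
At P = 74: D = 718 − 6(74) = 274, S = -587 + 8.5(74) = 42.
Shortage = 274 − 42 = 232.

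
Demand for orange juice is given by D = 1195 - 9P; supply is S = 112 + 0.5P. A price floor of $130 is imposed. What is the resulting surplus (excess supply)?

Equilibrium price would be P* = 114, so the floor at 130 binds.
At P = 130: D = 25, S = 177.
Surplus = 177 − 25 = 152.

Surplus = 152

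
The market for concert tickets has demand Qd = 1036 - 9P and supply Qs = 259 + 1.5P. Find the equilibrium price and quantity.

Set Qd = Qs: 1036 - 9P = 259 + 1.5P.
777 = 10.5P, so P* = 74.
Q* = 1036 − 9(74) = 370.

P* = 74, Q* = 370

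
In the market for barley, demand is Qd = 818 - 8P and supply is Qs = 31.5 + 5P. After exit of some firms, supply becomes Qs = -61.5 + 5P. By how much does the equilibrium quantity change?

Original equilibrium: P* = 60.5, Q* = 334.
New equilibrium: 818 - 8P = -61.5 + 5P, so 879.5 = 13P and P' = 1759/26; Q' = 818 − 8(1759/26) = 3598/13.
Change in quantity: 3598/13 − 334 = -744/13.

ΔQ = -744/13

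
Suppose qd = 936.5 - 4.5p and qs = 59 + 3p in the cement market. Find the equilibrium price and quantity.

Set qd = qs: 936.5 - 4.5p = 59 + 3p.
877.5 = 7.5p, so p* = 117.
q* = 936.5 − 4.5(117) = 410.

p* = 117, q* = 410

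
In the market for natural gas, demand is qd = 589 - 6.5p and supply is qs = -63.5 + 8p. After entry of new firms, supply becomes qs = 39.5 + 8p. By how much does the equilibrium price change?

Original equilibrium: p* = 45, q* = 296.5.
New equilibrium: 589 - 6.5p = 39.5 + 8p, so 549.5 = 14.5p and p' = 1099/29; q' = 589 − 6.5(1099/29) = 19875/58.
Change in price: 1099/29 − 45 = -206/29.

Δp = -206/29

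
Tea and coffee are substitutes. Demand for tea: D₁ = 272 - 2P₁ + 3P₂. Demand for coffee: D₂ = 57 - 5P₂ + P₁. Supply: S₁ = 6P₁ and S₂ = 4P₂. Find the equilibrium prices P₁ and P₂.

Market 1: 272 - 2P₁ + 3P₂ = 6P₁ → 8P₁ - 3P₂ = 272.
Market 2: 9P₂ - P₁ = 57.
Eliminating P₂: 9×(1) + 3×(2) gives 69P₁ = 2619, so P₁ = 873/23.
Back-substitute into (2): P₂ = (57 + 1×873/23) / 9 = 728/69.

P₁ = 873/23, P₂ = 728/69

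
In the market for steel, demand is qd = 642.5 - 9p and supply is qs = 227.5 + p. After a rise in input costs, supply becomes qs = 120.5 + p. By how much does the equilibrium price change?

Δp = 10.7

Original equilibrium: p* = 41.5, q* = 269.
New equilibrium: 642.5 - 9p = 120.5 + p, so 522 = 10p and p' = 52.2; q' = 642.5 − 9(52.2) = 172.7.
Change in price: 52.2 − 41.5 = 10.7.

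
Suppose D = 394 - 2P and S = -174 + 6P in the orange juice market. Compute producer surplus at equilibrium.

Producer surplus = 5292

Equilibrium: 394 - 2P = -174 + 6P gives P* = 71, Q* = 252.
Supply starts at P = 29 (where S = 0).
PS = ½(71 − 29)(252) = 5292.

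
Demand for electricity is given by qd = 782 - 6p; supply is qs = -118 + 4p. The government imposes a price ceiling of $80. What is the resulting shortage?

Equilibrium price would be p* = 90, so the ceiling at 80 binds.
At p = 80: qd = 782 − 6(80) = 302, qs = -118 + 4(80) = 202.
Shortage = 302 − 202 = 100.

Shortage = 100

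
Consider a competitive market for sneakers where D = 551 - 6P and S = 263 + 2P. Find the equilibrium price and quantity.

P* = 36, Q* = 335

Set D = S: 551 - 6P = 263 + 2P.
288 = 8P, so P* = 36.
Q* = 551 − 6(36) = 335.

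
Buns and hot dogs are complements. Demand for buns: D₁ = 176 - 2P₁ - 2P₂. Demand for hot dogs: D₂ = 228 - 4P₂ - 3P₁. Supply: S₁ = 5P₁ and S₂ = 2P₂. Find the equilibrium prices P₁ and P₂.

P₁ = 50/3, P₂ = 89/3

Market 1: 176 - 2P₁ - 2P₂ = 5P₁ → 7P₁ + 2P₂ = 176.
Market 2: 6P₂ + 3P₁ = 228.
Eliminating P₂: 6×(1) − 2×(2) gives 36P₁ = 600, so P₁ = 50/3.
Back-substitute into (2): P₂ = (228 − 3×50/3) / 6 = 89/3.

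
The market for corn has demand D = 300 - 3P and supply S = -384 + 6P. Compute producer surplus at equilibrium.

Equilibrium: 300 - 3P = -384 + 6P gives P* = 76, Q* = 72.
Supply starts at P = 64 (where S = 0).
PS = ½(76 − 64)(72) = 432.

Producer surplus = 432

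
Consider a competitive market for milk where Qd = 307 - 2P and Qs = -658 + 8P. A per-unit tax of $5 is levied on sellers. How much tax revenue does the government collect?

Pre-tax equilibrium: P* = 96.5, Q* = 114.
Tax on sellers shifts supply to Qs = -658 + 8(P − 5) = -698 + 8P.
307 - 2P = -698 + 8P gives buyer price Pb = 100.5; sellers receive Ps = 100.5 − 5 = 95.5.
New quantity: Q = 307 − 2(100.5) = 106.
Revenue = 5 × 106 = 530.

Tax revenue = 530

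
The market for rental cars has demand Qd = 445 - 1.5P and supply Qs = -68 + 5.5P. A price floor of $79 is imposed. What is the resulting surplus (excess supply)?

Surplus = 40

Equilibrium price would be P* = 513/7, so the floor at 79 binds.
At P = 79: Qd = 326.5, Qs = 366.5.
Surplus = 366.5 − 326.5 = 40.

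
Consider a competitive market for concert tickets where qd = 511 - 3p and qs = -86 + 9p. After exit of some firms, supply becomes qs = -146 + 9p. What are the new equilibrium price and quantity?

p' = 54.75, q' = 346.75

Original equilibrium: p* = 49.75, q* = 361.75.
New equilibrium: 511 - 3p = -146 + 9p, so 657 = 12p and p' = 54.75; q' = 511 − 3(54.75) = 346.75.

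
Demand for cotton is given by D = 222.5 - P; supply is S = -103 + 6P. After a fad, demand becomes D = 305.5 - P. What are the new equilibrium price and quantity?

Original equilibrium: P* = 46.5, Q* = 176.
New equilibrium: 305.5 - P = -103 + 6P, so 408.5 = 7P and P' = 817/14; Q' = 305.5 − 1(817/14) = 1730/7.

P' = 817/14, Q' = 1730/7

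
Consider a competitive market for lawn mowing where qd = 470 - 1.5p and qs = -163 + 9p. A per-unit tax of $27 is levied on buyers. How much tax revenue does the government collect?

Pre-tax equilibrium: p* = 422/7, q* = 2657/7.
Tax on buyers shifts demand to qd = 470 − 1.5(p + 27) = 429.5 - 1.5p.
429.5 - 1.5p = -163 + 9p gives seller price ps = 395/7; buyers pay pb = 395/7 + 27 = 584/7.
New quantity: q = 470 − 1.5(584/7) = 2414/7.
Revenue = 27 × 2414/7 = 65178/7.

Tax revenue = 65178/7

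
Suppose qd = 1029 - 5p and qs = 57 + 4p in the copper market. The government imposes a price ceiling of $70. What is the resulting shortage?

Shortage = 342

Equilibrium price would be p* = 108, so the ceiling at 70 binds.
At p = 70: qd = 1029 − 5(70) = 679, qs = 57 + 4(70) = 337.
Shortage = 679 − 337 = 342.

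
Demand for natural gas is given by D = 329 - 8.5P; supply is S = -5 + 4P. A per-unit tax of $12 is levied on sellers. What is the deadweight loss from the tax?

Deadweight loss = 195.84

Pre-tax equilibrium: P* = 26.72, Q* = 101.88.
Tax on sellers shifts supply to S = -5 + 4(P − 12) = -53 + 4P.
329 - 8.5P = -53 + 4P gives buyer price Pb = 30.56; sellers receive Ps = 30.56 − 12 = 18.56.
New quantity: Q = 329 − 8.5(30.56) = 69.24.
DWL = ½ × 12 × (101.88 − 69.24) = 195.84.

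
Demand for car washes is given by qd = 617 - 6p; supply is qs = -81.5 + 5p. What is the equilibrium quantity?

Set qd = qs: 617 - 6p = -81.5 + 5p.
698.5 = 11p, so p* = 63.5.
q* = 617 − 6(63.5) = 236.

q* = 236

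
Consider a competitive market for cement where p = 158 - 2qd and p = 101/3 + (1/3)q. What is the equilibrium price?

p* = 360/7

Set the two price expressions equal: 158 - 2q = 101/3 + (1/3)q.
373/3 = (7/3)q, so q* = 373/7.
p* = 158 − (2)(373/7) = 360/7.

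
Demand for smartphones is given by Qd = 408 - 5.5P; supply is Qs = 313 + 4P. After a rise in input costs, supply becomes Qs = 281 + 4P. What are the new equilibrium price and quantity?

Original equilibrium: P* = 10, Q* = 353.
New equilibrium: 408 - 5.5P = 281 + 4P, so 127 = 9.5P and P' = 254/19; Q' = 408 − 5.5(254/19) = 6355/19.

P' = 254/19, Q' = 6355/19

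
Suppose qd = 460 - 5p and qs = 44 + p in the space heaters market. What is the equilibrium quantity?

Set qd = qs: 460 - 5p = 44 + p.
416 = 6p, so p* = 208/3.
q* = 460 − 5(208/3) = 340/3.

q* = 340/3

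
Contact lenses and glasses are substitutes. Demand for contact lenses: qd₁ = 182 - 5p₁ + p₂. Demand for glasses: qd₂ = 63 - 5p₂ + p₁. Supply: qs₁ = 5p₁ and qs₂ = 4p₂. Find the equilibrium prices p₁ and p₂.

p₁ = 1701/89, p₂ = 812/89

Market 1: 182 - 5p₁ + p₂ = 5p₁ → 10p₁ - p₂ = 182.
Market 2: 9p₂ - p₁ = 63.
Eliminating p₂: 9×(1) + 1×(2) gives 89p₁ = 1701, so p₁ = 1701/89.
Back-substitute into (2): p₂ = (63 + 1×1701/89) / 9 = 812/89.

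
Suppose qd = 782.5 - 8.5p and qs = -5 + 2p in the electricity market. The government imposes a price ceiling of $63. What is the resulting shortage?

Equilibrium price would be p* = 75, so the ceiling at 63 binds.
At p = 63: qd = 782.5 − 8.5(63) = 247, qs = -5 + 2(63) = 121.
Shortage = 247 − 121 = 126.

Shortage = 126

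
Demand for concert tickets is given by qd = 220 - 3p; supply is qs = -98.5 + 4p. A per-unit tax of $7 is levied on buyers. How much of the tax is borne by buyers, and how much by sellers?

Buyers bear $4, sellers bear $3

Pre-tax equilibrium: p* = 45.5, q* = 83.5.
Tax on buyers shifts demand to qd = 220 − 3(p + 7) = 199 - 3p.
199 - 3p = -98.5 + 4p gives seller price ps = 42.5; buyers pay pb = 42.5 + 7 = 49.5.
New quantity: q = 220 − 3(49.5) = 71.5.
Buyer burden = 49.5 − 45.5 = 4; seller burden = 45.5 − 42.5 = 3.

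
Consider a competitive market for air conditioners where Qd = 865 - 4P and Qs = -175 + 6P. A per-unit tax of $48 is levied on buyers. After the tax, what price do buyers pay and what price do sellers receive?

Buyers pay $132.8, sellers receive $84.8

Pre-tax equilibrium: P* = 104, Q* = 449.
Tax on buyers shifts demand to Qd = 865 − 4(P + 48) = 673 - 4P.
673 - 4P = -175 + 6P gives seller price Ps = 84.8; buyers pay Pb = 84.8 + 48 = 132.8.
New quantity: Q = 865 − 4(132.8) = 333.8.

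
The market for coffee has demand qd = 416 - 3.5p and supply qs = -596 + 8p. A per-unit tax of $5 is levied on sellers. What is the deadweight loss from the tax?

Deadweight loss = 700/23

Pre-tax equilibrium: p* = 88, q* = 108.
Tax on sellers shifts supply to qs = -596 + 8(p − 5) = -636 + 8p.
416 - 3.5p = -636 + 8p gives buyer price pb = 2104/23; sellers receive ps = 2104/23 − 5 = 1989/23.
New quantity: q = 416 − 3.5(2104/23) = 2204/23.
DWL = ½ × 5 × (108 − 2204/23) = 700/23.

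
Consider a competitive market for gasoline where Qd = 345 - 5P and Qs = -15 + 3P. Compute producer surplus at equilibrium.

Equilibrium: 345 - 5P = -15 + 3P gives P* = 45, Q* = 120.
Supply starts at P = 5 (where Qs = 0).
PS = ½(45 − 5)(120) = 2400.

Producer surplus = 2400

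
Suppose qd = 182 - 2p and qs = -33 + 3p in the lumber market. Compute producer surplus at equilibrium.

Equilibrium: 182 - 2p = -33 + 3p gives p* = 43, q* = 96.
Supply starts at p = 11 (where qs = 0).
PS = ½(43 − 11)(96) = 1536.

Producer surplus = 1536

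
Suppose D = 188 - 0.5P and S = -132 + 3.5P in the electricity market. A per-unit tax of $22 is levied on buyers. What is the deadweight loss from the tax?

Pre-tax equilibrium: P* = 80, Q* = 148.
Tax on buyers shifts demand to D = 188 − 0.5(P + 22) = 177 - 0.5P.
177 - 0.5P = -132 + 3.5P gives seller price Ps = 77.25; buyers pay Pb = 77.25 + 22 = 99.25.
New quantity: Q = 188 − 0.5(99.25) = 138.375.
DWL = ½ × 22 × (148 − 138.375) = 105.875.

Deadweight loss = 105.875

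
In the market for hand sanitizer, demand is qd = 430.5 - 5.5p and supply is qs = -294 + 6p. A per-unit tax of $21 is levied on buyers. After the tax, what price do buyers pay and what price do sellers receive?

Buyers pay 1701/23, sellers receive 1218/23

Pre-tax equilibrium: p* = 63, q* = 84.
Tax on buyers shifts demand to qd = 430.5 − 5.5(p + 21) = 315 - 5.5p.
315 - 5.5p = -294 + 6p gives seller price ps = 1218/23; buyers pay pb = 1218/23 + 21 = 1701/23.
New quantity: q = 430.5 − 5.5(1701/23) = 546/23.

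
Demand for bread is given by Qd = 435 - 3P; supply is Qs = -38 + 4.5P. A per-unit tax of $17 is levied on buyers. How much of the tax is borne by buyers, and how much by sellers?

Buyers bear $10.2, sellers bear $6.8

Pre-tax equilibrium: P* = 946/15, Q* = 245.8.
Tax on buyers shifts demand to Qd = 435 − 3(P + 17) = 384 - 3P.
384 - 3P = -38 + 4.5P gives seller price Ps = 844/15; buyers pay Pb = 844/15 + 17 = 1099/15.
New quantity: Q = 435 − 3(1099/15) = 215.2.
Buyer burden = 1099/15 − 946/15 = 10.2; seller burden = 946/15 − 844/15 = 6.8.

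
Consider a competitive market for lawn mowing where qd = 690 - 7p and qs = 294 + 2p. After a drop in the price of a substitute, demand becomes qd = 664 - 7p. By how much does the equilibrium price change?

Original equilibrium: p* = 44, q* = 382.
New equilibrium: 664 - 7p = 294 + 2p, so 370 = 9p and p' = 370/9; q' = 664 − 7(370/9) = 3386/9.
Change in price: 370/9 − 44 = -26/9.

Δp = -26/9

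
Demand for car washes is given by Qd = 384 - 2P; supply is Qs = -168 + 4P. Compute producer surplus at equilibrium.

Producer surplus = 5000

Equilibrium: 384 - 2P = -168 + 4P gives P* = 92, Q* = 200.
Supply starts at P = 42 (where Qs = 0).
PS = ½(92 − 42)(200) = 5000.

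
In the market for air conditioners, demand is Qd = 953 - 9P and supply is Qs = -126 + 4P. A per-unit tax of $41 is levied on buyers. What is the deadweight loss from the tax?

Deadweight loss = 30258/13

Pre-tax equilibrium: P* = 83, Q* = 206.
Tax on buyers shifts demand to Qd = 953 − 9(P + 41) = 584 - 9P.
584 - 9P = -126 + 4P gives seller price Ps = 710/13; buyers pay Pb = 710/13 + 41 = 1243/13.
New quantity: Q = 953 − 9(1243/13) = 1202/13.
DWL = ½ × 41 × (206 − 1202/13) = 30258/13.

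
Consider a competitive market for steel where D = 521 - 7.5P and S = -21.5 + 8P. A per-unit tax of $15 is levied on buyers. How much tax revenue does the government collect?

Pre-tax equilibrium: P* = 35, Q* = 258.5.
Tax on buyers shifts demand to D = 521 − 7.5(P + 15) = 408.5 - 7.5P.
408.5 - 7.5P = -21.5 + 8P gives seller price Ps = 860/31; buyers pay Pb = 860/31 + 15 = 1325/31.
New quantity: Q = 521 − 7.5(1325/31) = 12427/62.
Revenue = 15 × 12427/62 = 186405/62.

Tax revenue = 186405/62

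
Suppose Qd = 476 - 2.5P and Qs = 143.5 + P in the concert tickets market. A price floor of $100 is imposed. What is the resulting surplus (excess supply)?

Equilibrium price would be P* = 95, so the floor at 100 binds.
At P = 100: Qd = 226, Qs = 243.5.
Surplus = 243.5 − 226 = 17.5.

Surplus = 17.5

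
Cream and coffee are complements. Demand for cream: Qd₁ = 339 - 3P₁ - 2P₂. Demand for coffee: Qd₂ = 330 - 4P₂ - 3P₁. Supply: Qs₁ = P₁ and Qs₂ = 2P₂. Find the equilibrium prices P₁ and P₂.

P₁ = 229/3, P₂ = 101/6

Market 1: 339 - 3P₁ - 2P₂ = P₁ → 4P₁ + 2P₂ = 339.
Market 2: 6P₂ + 3P₁ = 330.
Eliminating P₂: 6×(1) − 2×(2) gives 18P₁ = 1374, so P₁ = 229/3.
Back-substitute into (2): P₂ = (330 − 3×229/3) / 6 = 101/6.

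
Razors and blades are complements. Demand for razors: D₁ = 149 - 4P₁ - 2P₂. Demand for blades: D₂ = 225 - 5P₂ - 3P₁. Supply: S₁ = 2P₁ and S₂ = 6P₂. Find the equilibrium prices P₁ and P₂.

P₁ = 1189/60, P₂ = 15.05

Market 1: 149 - 4P₁ - 2P₂ = 2P₁ → 6P₁ + 2P₂ = 149.
Market 2: 11P₂ + 3P₁ = 225.
Eliminating P₂: 11×(1) − 2×(2) gives 60P₁ = 1189, so P₁ = 1189/60.
Back-substitute into (2): P₂ = (225 − 3×1189/60) / 11 = 15.05.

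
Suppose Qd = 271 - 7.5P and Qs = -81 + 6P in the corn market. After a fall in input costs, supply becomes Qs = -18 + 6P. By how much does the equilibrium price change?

ΔP = -14/3

Original equilibrium: P* = 704/27, Q* = 679/9.
New equilibrium: 271 - 7.5P = -18 + 6P, so 289 = 13.5P and P' = 578/27; Q' = 271 − 7.5(578/27) = 994/9.
Change in price: 578/27 − 704/27 = -14/3.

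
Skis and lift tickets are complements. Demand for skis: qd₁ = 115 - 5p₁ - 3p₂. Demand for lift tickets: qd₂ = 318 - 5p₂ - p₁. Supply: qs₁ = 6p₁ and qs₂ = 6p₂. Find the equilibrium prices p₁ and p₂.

p₁ = 311/118, p₂ = 3383/118

Market 1: 115 - 5p₁ - 3p₂ = 6p₁ → 11p₁ + 3p₂ = 115.
Market 2: 11p₂ + p₁ = 318.
Eliminating p₂: 11×(1) − 3×(2) gives 118p₁ = 311, so p₁ = 311/118.
Back-substitute into (2): p₂ = (318 − 1×311/118) / 11 = 3383/118.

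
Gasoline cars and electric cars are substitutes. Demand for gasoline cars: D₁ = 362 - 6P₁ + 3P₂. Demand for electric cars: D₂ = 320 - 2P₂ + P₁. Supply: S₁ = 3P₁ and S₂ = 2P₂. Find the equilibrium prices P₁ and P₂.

P₁ = 2408/33, P₂ = 3242/33

Market 1: 362 - 6P₁ + 3P₂ = 3P₁ → 9P₁ - 3P₂ = 362.
Market 2: 4P₂ - P₁ = 320.
Eliminating P₂: 4×(1) + 3×(2) gives 33P₁ = 2408, so P₁ = 2408/33.
Back-substitute into (2): P₂ = (320 + 1×2408/33) / 4 = 3242/33.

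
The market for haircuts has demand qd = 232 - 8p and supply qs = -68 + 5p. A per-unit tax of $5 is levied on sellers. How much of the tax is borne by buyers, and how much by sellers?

Buyers bear 25/13, sellers bear 40/13

Pre-tax equilibrium: p* = 300/13, q* = 616/13.
Tax on sellers shifts supply to qs = -68 + 5(p − 5) = -93 + 5p.
232 - 8p = -93 + 5p gives buyer price pb = 25; sellers receive ps = 25 − 5 = 20.
New quantity: q = 232 − 8(25) = 32.
Buyer burden = 25 − 300/13 = 25/13; seller burden = 300/13 − 20 = 40/13.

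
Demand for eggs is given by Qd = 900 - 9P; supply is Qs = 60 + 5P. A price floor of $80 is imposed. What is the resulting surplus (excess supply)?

Equilibrium price would be P* = 60, so the floor at 80 binds.
At P = 80: Qd = 180, Qs = 460.
Surplus = 460 − 180 = 280.

Surplus = 280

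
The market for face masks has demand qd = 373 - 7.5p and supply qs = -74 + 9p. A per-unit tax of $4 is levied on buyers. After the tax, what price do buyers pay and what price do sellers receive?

Pre-tax equilibrium: p* = 298/11, q* = 1868/11.
Tax on buyers shifts demand to qd = 373 − 7.5(p + 4) = 343 - 7.5p.
343 - 7.5p = -74 + 9p gives seller price ps = 278/11; buyers pay pb = 278/11 + 4 = 322/11.
New quantity: q = 373 − 7.5(322/11) = 1688/11.

Buyers pay 322/11, sellers receive 278/11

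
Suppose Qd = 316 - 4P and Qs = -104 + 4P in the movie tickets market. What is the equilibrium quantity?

Set Qd = Qs: 316 - 4P = -104 + 4P.
420 = 8P, so P* = 52.5.
Q* = 316 − 4(52.5) = 106.

Q* = 106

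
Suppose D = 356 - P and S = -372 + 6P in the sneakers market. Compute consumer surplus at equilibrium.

Equilibrium: 356 - P = -372 + 6P gives P* = 104, Q* = 252.
Demand choke price (D = 0): P = 356.
CS = ½(356 − 104)(252) = 31752.

Consumer surplus = 31752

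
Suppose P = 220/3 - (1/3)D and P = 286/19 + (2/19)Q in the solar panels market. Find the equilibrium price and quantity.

P* = 29.04, Q* = 132.88

Set the two price expressions equal: 220/3 - (1/3)Q = 286/19 + (2/19)Q.
3322/57 = (25/57)Q, so Q* = 132.88.
P* = 220/3 − (1/3)(132.88) = 29.04.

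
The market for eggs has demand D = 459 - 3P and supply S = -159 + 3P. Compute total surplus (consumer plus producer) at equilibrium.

Equilibrium: 459 - 3P = -159 + 3P gives P* = 103, Q* = 150.
Demand choke price: P = 153; supply starts at P = 53.
CS = ½(153 − 103)(150) = 3750; PS = ½(103 − 53)(150) = 3750.

Total surplus = 7500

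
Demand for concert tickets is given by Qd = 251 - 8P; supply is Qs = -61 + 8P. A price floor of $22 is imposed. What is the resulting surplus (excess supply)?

Surplus = 40

Equilibrium price would be P* = 19.5, so the floor at 22 binds.
At P = 22: Qd = 75, Qs = 115.
Surplus = 115 − 75 = 40.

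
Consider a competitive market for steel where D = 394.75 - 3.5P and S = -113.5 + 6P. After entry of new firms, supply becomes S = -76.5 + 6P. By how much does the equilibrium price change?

Original equilibrium: P* = 53.5, Q* = 207.5.
New equilibrium: 394.75 - 3.5P = -76.5 + 6P, so 471.25 = 9.5P and P' = 1885/38; Q' = 394.75 − 3.5(1885/38) = 8403/38.
Change in price: 1885/38 − 53.5 = -74/19.

ΔP = -74/19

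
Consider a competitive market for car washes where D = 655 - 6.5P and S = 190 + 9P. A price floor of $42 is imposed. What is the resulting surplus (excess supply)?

Equilibrium price would be P* = 30, so the floor at 42 binds.
At P = 42: D = 382, S = 568.
Surplus = 568 − 382 = 186.

Surplus = 186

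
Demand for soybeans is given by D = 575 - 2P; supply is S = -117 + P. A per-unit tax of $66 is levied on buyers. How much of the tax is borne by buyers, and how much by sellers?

Pre-tax equilibrium: P* = 692/3, Q* = 341/3.
Tax on buyers shifts demand to D = 575 − 2(P + 66) = 443 - 2P.
443 - 2P = -117 + P gives seller price Ps = 560/3; buyers pay Pb = 560/3 + 66 = 758/3.
New quantity: Q = 575 − 2(758/3) = 209/3.
Buyer burden = 758/3 − 692/3 = 22; seller burden = 692/3 − 560/3 = 44.

Buyers bear $22, sellers bear $44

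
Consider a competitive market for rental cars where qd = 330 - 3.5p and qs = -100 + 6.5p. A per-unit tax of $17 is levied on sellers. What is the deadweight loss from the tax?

Deadweight loss = 328.7375

Pre-tax equilibrium: p* = 43, q* = 179.5.
Tax on sellers shifts supply to qs = -100 + 6.5(p − 17) = -210.5 + 6.5p.
330 - 3.5p = -210.5 + 6.5p gives buyer price pb = 54.05; sellers receive ps = 54.05 − 17 = 37.05.
New quantity: q = 330 − 3.5(54.05) = 140.825.
DWL = ½ × 17 × (179.5 − 140.825) = 328.7375.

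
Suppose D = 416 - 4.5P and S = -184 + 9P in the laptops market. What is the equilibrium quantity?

Q* = 216

Set D = S: 416 - 4.5P = -184 + 9P.
600 = 13.5P, so P* = 400/9.
Q* = 416 − 4.5(400/9) = 216.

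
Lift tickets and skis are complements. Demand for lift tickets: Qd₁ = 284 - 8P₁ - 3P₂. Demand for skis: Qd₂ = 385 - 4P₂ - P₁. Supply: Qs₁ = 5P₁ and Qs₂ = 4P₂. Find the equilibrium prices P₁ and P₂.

P₁ = 1117/101, P₂ = 4721/101

Market 1: 284 - 8P₁ - 3P₂ = 5P₁ → 13P₁ + 3P₂ = 284.
Market 2: 8P₂ + P₁ = 385.
Eliminating P₂: 8×(1) − 3×(2) gives 101P₁ = 1117, so P₁ = 1117/101.
Back-substitute into (2): P₂ = (385 − 1×1117/101) / 8 = 4721/101.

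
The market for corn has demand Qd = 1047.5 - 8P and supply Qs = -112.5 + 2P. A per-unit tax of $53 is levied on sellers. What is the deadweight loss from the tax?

Pre-tax equilibrium: P* = 116, Q* = 119.5.
Tax on sellers shifts supply to Qs = -112.5 + 2(P − 53) = -218.5 + 2P.
1047.5 - 8P = -218.5 + 2P gives buyer price Pb = 126.6; sellers receive Ps = 126.6 − 53 = 73.6.
New quantity: Q = 1047.5 − 8(126.6) = 34.7.
DWL = ½ × 53 × (119.5 − 34.7) = 2247.2.

Deadweight loss = 2247.2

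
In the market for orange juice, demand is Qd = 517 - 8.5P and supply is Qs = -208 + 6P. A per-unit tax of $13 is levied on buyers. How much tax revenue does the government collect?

Tax revenue = 17446/29

Pre-tax equilibrium: P* = 50, Q* = 92.
Tax on buyers shifts demand to Qd = 517 − 8.5(P + 13) = 406.5 - 8.5P.
406.5 - 8.5P = -208 + 6P gives seller price Ps = 1229/29; buyers pay Pb = 1229/29 + 13 = 1606/29.
New quantity: Q = 517 − 8.5(1606/29) = 1342/29.
Revenue = 13 × 1342/29 = 17446/29.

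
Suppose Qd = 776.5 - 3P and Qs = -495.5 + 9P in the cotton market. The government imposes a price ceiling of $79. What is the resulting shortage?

Shortage = 324

Equilibrium price would be P* = 106, so the ceiling at 79 binds.
At P = 79: Qd = 776.5 − 3(79) = 539.5, Qs = -495.5 + 9(79) = 215.5.
Shortage = 539.5 − 215.5 = 324.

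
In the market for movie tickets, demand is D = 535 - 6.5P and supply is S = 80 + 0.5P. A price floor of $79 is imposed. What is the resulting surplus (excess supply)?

Equilibrium price would be P* = 65, so the floor at 79 binds.
At P = 79: D = 21.5, S = 119.5.
Surplus = 119.5 − 21.5 = 98.

Surplus = 98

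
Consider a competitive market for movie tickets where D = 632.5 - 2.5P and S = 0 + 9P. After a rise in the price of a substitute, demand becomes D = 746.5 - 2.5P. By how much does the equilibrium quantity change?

ΔQ = 2052/23

Original equilibrium: P* = 55, Q* = 495.
New equilibrium: 746.5 - 2.5P = 0 + 9P, so 746.5 = 11.5P and P' = 1493/23; Q' = 746.5 − 2.5(1493/23) = 13437/23.
Change in quantity: 13437/23 − 495 = 2052/23.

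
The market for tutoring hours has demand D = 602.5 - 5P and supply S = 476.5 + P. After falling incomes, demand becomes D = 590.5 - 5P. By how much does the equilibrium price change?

Original equilibrium: P* = 21, Q* = 497.5.
New equilibrium: 590.5 - 5P = 476.5 + P, so 114 = 6P and P' = 19; Q' = 590.5 − 5(19) = 495.5.
Change in price: 19 − 21 = -2.

ΔP = -2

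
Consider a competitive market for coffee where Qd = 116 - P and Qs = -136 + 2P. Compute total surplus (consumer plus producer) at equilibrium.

Equilibrium: 116 - P = -136 + 2P gives P* = 84, Q* = 32.
Demand choke price: P = 116; supply starts at P = 68.
CS = ½(116 − 84)(32) = 512; PS = ½(84 − 68)(32) = 256.

Total surplus = 768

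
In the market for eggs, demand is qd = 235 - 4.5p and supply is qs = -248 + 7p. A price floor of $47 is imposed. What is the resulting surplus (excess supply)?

Surplus = 57.5

Equilibrium price would be p* = 42, so the floor at 47 binds.
At p = 47: qd = 23.5, qs = 81.
Surplus = 81 − 23.5 = 57.5.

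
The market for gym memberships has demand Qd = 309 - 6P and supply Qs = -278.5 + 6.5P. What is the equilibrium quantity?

Set Qd = Qs: 309 - 6P = -278.5 + 6.5P.
587.5 = 12.5P, so P* = 47.
Q* = 309 − 6(47) = 27.

Q* = 27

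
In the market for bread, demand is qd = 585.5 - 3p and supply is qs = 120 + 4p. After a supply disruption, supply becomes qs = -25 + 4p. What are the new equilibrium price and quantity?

p' = 1221/14, q' = 2267/7

Original equilibrium: p* = 66.5, q* = 386.
New equilibrium: 585.5 - 3p = -25 + 4p, so 610.5 = 7p and p' = 1221/14; q' = 585.5 − 3(1221/14) = 2267/7.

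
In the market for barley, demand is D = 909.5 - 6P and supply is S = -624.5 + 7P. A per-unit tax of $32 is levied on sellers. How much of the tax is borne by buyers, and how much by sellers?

Pre-tax equilibrium: P* = 118, Q* = 201.5.
Tax on sellers shifts supply to S = -624.5 + 7(P − 32) = -848.5 + 7P.
909.5 - 6P = -848.5 + 7P gives buyer price Pb = 1758/13; sellers receive Ps = 1758/13 − 32 = 1342/13.
New quantity: Q = 909.5 − 6(1758/13) = 2551/26.
Buyer burden = 1758/13 − 118 = 224/13; seller burden = 118 − 1342/13 = 192/13.

Buyers bear 224/13, sellers bear 192/13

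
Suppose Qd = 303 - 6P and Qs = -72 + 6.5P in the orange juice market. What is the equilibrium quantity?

Set Qd = Qs: 303 - 6P = -72 + 6.5P.
375 = 12.5P, so P* = 30.
Q* = 303 − 6(30) = 123.

Q* = 123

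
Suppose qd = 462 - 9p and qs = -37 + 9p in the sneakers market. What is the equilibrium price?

p* = 499/18

Set qd = qs: 462 - 9p = -37 + 9p.
499 = 18p, so p* = 499/18.
q* = 462 − 9(499/18) = 212.5.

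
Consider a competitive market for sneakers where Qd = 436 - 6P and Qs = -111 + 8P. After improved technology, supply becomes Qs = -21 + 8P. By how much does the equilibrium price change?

ΔP = -45/7

Original equilibrium: P* = 547/14, Q* = 1411/7.
New equilibrium: 436 - 6P = -21 + 8P, so 457 = 14P and P' = 457/14; Q' = 436 − 6(457/14) = 1681/7.
Change in price: 457/14 − 547/14 = -45/7.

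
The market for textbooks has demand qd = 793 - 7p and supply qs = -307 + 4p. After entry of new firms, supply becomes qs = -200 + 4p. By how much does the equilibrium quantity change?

Δq = 749/11

Original equilibrium: p* = 100, q* = 93.
New equilibrium: 793 - 7p = -200 + 4p, so 993 = 11p and p' = 993/11; q' = 793 − 7(993/11) = 1772/11.
Change in quantity: 1772/11 − 93 = 749/11.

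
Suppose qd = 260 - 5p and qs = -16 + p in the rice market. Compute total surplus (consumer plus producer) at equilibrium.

Equilibrium: 260 - 5p = -16 + p gives p* = 46, q* = 30.
Demand choke price: p = 52; supply starts at p = 16.
CS = ½(52 − 46)(30) = 90; PS = ½(46 − 16)(30) = 450.

Total surplus = 540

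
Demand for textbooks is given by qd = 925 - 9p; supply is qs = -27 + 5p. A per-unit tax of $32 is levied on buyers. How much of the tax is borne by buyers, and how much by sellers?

Buyers bear 80/7, sellers bear 144/7

Pre-tax equilibrium: p* = 68, q* = 313.
Tax on buyers shifts demand to qd = 925 − 9(p + 32) = 637 - 9p.
637 - 9p = -27 + 5p gives seller price ps = 332/7; buyers pay pb = 332/7 + 32 = 556/7.
New quantity: q = 925 − 9(556/7) = 1471/7.
Buyer burden = 556/7 − 68 = 80/7; seller burden = 68 − 332/7 = 144/7.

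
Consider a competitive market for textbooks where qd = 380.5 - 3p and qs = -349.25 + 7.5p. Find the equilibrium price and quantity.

Set qd = qs: 380.5 - 3p = -349.25 + 7.5p.
729.75 = 10.5p, so p* = 69.5.
q* = 380.5 − 3(69.5) = 172.

p* = 69.5, q* = 172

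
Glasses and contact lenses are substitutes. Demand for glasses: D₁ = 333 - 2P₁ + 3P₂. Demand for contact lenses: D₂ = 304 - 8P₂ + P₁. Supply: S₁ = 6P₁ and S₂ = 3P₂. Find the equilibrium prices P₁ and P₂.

Market 1: 333 - 2P₁ + 3P₂ = 6P₁ → 8P₁ - 3P₂ = 333.
Market 2: 11P₂ - P₁ = 304.
Eliminating P₂: 11×(1) + 3×(2) gives 85P₁ = 4575, so P₁ = 915/17.
Back-substitute into (2): P₂ = (304 + 1×915/17) / 11 = 553/17.

P₁ = 915/17, P₂ = 553/17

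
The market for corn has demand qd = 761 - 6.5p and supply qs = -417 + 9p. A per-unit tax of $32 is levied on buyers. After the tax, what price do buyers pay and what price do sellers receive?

Buyers pay 2932/31, sellers receive 1940/31

Pre-tax equilibrium: p* = 76, q* = 267.
Tax on buyers shifts demand to qd = 761 − 6.5(p + 32) = 553 - 6.5p.
553 - 6.5p = -417 + 9p gives seller price ps = 1940/31; buyers pay pb = 1940/31 + 32 = 2932/31.
New quantity: q = 761 − 6.5(2932/31) = 4533/31.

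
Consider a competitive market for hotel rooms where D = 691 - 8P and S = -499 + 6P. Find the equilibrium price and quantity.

P* = 85, Q* = 11

Set D = S: 691 - 8P = -499 + 6P.
1190 = 14P, so P* = 85.
Q* = 691 − 8(85) = 11.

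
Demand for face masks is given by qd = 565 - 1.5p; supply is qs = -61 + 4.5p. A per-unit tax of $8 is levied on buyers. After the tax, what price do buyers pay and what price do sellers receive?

Pre-tax equilibrium: p* = 313/3, q* = 408.5.
Tax on buyers shifts demand to qd = 565 − 1.5(p + 8) = 553 - 1.5p.
553 - 1.5p = -61 + 4.5p gives seller price ps = 307/3; buyers pay pb = 307/3 + 8 = 331/3.
New quantity: q = 565 − 1.5(331/3) = 399.5.

Buyers pay 331/3, sellers receive 307/3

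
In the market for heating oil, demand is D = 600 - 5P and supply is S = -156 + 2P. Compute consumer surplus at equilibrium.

Equilibrium: 600 - 5P = -156 + 2P gives P* = 108, Q* = 60.
Demand choke price (D = 0): P = 120.
CS = ½(120 − 108)(60) = 360.

Consumer surplus = 360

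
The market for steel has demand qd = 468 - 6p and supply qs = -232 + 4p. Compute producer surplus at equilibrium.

Equilibrium: 468 - 6p = -232 + 4p gives p* = 70, q* = 48.
Supply starts at p = 58 (where qs = 0).
PS = ½(70 − 58)(48) = 288.

Producer surplus = 288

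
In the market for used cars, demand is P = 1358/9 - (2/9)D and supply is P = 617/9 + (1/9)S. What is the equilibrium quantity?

Set the two price expressions equal: 1358/9 - (2/9)Q = 617/9 + (1/9)Q.
247/3 = (1/3)Q, so Q* = 247.
P* = 1358/9 − (2/9)(247) = 96.

Q* = 247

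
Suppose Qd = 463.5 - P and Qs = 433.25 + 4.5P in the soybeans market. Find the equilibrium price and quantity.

Set Qd = Qs: 463.5 - P = 433.25 + 4.5P.
30.25 = 5.5P, so P* = 5.5.
Q* = 463.5 − 1(5.5) = 458.

P* = 5.5, Q* = 458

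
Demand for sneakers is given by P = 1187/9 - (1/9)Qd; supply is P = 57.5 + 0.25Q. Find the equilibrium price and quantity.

P* = 109, Q* = 206

Set the two price expressions equal: 1187/9 - (1/9)Q = 57.5 + 0.25Q.
1339/18 = (13/36)Q, so Q* = 206.
P* = 1187/9 − (1/9)(206) = 109.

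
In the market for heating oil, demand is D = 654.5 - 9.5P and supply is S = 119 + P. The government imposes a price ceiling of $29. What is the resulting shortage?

Shortage = 231

Equilibrium price would be P* = 51, so the ceiling at 29 binds.
At P = 29: D = 654.5 − 9.5(29) = 379, S = 119 + 1(29) = 148.
Shortage = 379 − 148 = 231.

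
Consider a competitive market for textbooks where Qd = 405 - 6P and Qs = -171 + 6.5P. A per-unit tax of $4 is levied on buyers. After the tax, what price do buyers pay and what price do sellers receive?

Pre-tax equilibrium: P* = 46.08, Q* = 128.52.
Tax on buyers shifts demand to Qd = 405 − 6(P + 4) = 381 - 6P.
381 - 6P = -171 + 6.5P gives seller price Ps = 44.16; buyers pay Pb = 44.16 + 4 = 48.16.
New quantity: Q = 405 − 6(48.16) = 116.04.

Buyers pay $48.16, sellers receive $44.16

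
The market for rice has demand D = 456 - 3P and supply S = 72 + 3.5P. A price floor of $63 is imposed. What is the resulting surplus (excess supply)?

Surplus = 25.5

Equilibrium price would be P* = 768/13, so the floor at 63 binds.
At P = 63: D = 267, S = 292.5.
Surplus = 292.5 − 267 = 25.5.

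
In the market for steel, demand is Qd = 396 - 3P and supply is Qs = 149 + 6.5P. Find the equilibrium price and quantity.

Set Qd = Qs: 396 - 3P = 149 + 6.5P.
247 = 9.5P, so P* = 26.
Q* = 396 − 3(26) = 318.

P* = 26, Q* = 318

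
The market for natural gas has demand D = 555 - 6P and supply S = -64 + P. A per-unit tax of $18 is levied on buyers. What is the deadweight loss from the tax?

Deadweight loss = 972/7

Pre-tax equilibrium: P* = 619/7, Q* = 171/7.
Tax on buyers shifts demand to D = 555 − 6(P + 18) = 447 - 6P.
447 - 6P = -64 + P gives seller price Ps = 73; buyers pay Pb = 73 + 18 = 91.
New quantity: Q = 555 − 6(91) = 9.
DWL = ½ × 18 × (171/7 − 9) = 972/7.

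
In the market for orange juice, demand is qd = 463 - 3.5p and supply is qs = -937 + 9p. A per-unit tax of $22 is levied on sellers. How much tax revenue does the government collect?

Pre-tax equilibrium: p* = 112, q* = 71.
Tax on sellers shifts supply to qs = -937 + 9(p − 22) = -1135 + 9p.
463 - 3.5p = -1135 + 9p gives buyer price pb = 127.84; sellers receive ps = 127.84 − 22 = 105.84.
New quantity: q = 463 − 3.5(127.84) = 15.56.
Revenue = 22 × 15.56 = 342.32.

Tax revenue = 342.32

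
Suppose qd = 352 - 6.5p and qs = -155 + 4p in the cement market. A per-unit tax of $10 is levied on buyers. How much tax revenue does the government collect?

Tax revenue = 2810/21

Pre-tax equilibrium: p* = 338/7, q* = 267/7.
Tax on buyers shifts demand to qd = 352 − 6.5(p + 10) = 287 - 6.5p.
287 - 6.5p = -155 + 4p gives seller price ps = 884/21; buyers pay pb = 884/21 + 10 = 1094/21.
New quantity: q = 352 − 6.5(1094/21) = 281/21.
Revenue = 10 × 281/21 = 2810/21.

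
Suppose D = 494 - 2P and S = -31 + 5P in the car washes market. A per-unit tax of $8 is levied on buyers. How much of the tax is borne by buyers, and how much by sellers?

Pre-tax equilibrium: P* = 75, Q* = 344.
Tax on buyers shifts demand to D = 494 − 2(P + 8) = 478 - 2P.
478 - 2P = -31 + 5P gives seller price Ps = 509/7; buyers pay Pb = 509/7 + 8 = 565/7.
New quantity: Q = 494 − 2(565/7) = 2328/7.
Buyer burden = 565/7 − 75 = 40/7; seller burden = 75 − 509/7 = 16/7.

Buyers bear 40/7, sellers bear 16/7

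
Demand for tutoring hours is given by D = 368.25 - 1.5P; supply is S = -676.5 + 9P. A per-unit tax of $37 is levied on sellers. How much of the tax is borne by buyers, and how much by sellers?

Buyers bear 222/7, sellers bear 37/7

Pre-tax equilibrium: P* = 99.5, Q* = 219.
Tax on sellers shifts supply to S = -676.5 + 9(P − 37) = -1009.5 + 9P.
368.25 - 1.5P = -1009.5 + 9P gives buyer price Pb = 1837/14; sellers receive Ps = 1837/14 − 37 = 1319/14.
New quantity: Q = 368.25 − 1.5(1837/14) = 1200/7.
Buyer burden = 1837/14 − 99.5 = 222/7; seller burden = 99.5 − 1319/14 = 37/7.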